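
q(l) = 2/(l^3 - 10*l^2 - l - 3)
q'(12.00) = -0.00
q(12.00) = 0.01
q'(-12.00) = 0.00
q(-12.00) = 0.00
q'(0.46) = 0.64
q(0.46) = -0.37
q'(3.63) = 0.01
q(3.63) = -0.02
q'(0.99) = 0.22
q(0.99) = -0.16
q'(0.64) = 0.45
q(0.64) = -0.27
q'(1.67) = 0.07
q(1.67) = -0.07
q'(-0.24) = -0.71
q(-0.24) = -0.60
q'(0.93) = 0.25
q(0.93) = -0.17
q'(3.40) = 0.01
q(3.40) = -0.02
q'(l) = 2*(-3*l^2 + 20*l + 1)/(l^3 - 10*l^2 - l - 3)^2 = 2*(-3*l^2 + 20*l + 1)/(-l^3 + 10*l^2 + l + 3)^2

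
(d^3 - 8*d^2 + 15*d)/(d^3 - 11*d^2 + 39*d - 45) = d/(d - 3)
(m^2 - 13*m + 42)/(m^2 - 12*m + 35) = (m - 6)/(m - 5)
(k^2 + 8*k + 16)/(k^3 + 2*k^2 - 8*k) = (k + 4)/(k*(k - 2))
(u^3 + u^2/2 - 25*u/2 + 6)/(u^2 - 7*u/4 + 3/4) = 2*(2*u^3 + u^2 - 25*u + 12)/(4*u^2 - 7*u + 3)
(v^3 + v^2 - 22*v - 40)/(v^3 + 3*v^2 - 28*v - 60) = (v + 4)/(v + 6)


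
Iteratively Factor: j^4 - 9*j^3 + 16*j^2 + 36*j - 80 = (j - 5)*(j^3 - 4*j^2 - 4*j + 16) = (j - 5)*(j + 2)*(j^2 - 6*j + 8) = (j - 5)*(j - 2)*(j + 2)*(j - 4)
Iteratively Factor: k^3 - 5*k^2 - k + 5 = (k - 5)*(k^2 - 1) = (k - 5)*(k - 1)*(k + 1)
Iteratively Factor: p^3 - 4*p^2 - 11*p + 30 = (p - 2)*(p^2 - 2*p - 15) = (p - 2)*(p + 3)*(p - 5)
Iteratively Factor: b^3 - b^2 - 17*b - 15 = (b + 3)*(b^2 - 4*b - 5) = (b - 5)*(b + 3)*(b + 1)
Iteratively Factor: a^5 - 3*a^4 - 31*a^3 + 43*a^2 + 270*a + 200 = (a + 4)*(a^4 - 7*a^3 - 3*a^2 + 55*a + 50) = (a + 1)*(a + 4)*(a^3 - 8*a^2 + 5*a + 50) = (a - 5)*(a + 1)*(a + 4)*(a^2 - 3*a - 10) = (a - 5)*(a + 1)*(a + 2)*(a + 4)*(a - 5)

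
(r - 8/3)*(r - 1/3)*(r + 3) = r^3 - 73*r/9 + 8/3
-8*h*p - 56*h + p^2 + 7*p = (-8*h + p)*(p + 7)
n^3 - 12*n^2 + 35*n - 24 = (n - 8)*(n - 3)*(n - 1)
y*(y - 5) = y^2 - 5*y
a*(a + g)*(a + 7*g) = a^3 + 8*a^2*g + 7*a*g^2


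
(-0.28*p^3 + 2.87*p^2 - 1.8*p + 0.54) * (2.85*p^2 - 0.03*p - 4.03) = -0.798*p^5 + 8.1879*p^4 - 4.0877*p^3 - 9.9731*p^2 + 7.2378*p - 2.1762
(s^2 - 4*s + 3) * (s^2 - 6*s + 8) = s^4 - 10*s^3 + 35*s^2 - 50*s + 24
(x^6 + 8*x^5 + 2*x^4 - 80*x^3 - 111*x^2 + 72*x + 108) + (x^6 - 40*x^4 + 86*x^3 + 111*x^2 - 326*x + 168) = 2*x^6 + 8*x^5 - 38*x^4 + 6*x^3 - 254*x + 276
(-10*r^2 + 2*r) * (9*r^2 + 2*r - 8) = -90*r^4 - 2*r^3 + 84*r^2 - 16*r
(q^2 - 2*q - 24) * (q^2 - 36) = q^4 - 2*q^3 - 60*q^2 + 72*q + 864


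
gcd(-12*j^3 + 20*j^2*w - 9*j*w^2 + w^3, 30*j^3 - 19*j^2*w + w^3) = -2*j + w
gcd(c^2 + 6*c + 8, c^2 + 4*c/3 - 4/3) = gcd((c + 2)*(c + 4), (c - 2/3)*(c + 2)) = c + 2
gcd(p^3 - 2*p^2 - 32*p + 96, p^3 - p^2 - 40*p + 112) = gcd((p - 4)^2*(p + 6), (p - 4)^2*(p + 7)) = p^2 - 8*p + 16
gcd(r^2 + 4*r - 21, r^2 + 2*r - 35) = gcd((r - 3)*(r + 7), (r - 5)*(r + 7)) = r + 7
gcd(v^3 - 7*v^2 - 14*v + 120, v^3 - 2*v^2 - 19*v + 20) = v^2 - v - 20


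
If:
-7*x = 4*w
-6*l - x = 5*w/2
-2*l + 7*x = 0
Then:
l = 0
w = 0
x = 0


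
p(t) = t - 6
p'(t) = 1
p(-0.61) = -6.61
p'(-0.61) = 1.00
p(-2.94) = -8.94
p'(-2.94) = 1.00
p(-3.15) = -9.15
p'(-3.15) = 1.00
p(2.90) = -3.10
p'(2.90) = 1.00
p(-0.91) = -6.91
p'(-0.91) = 1.00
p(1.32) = -4.68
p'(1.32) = 1.00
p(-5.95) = -11.95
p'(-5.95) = 1.00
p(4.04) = -1.96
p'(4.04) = 1.00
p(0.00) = -6.00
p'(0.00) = 1.00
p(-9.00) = -15.00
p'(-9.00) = 1.00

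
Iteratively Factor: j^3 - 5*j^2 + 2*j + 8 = (j + 1)*(j^2 - 6*j + 8) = (j - 2)*(j + 1)*(j - 4)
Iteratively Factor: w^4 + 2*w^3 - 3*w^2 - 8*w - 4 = (w - 2)*(w^3 + 4*w^2 + 5*w + 2) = (w - 2)*(w + 1)*(w^2 + 3*w + 2) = (w - 2)*(w + 1)*(w + 2)*(w + 1)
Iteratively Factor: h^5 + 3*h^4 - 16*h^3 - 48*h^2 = (h + 4)*(h^4 - h^3 - 12*h^2) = (h - 4)*(h + 4)*(h^3 + 3*h^2) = (h - 4)*(h + 3)*(h + 4)*(h^2) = h*(h - 4)*(h + 3)*(h + 4)*(h)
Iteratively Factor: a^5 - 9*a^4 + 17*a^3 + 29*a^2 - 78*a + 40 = (a - 1)*(a^4 - 8*a^3 + 9*a^2 + 38*a - 40) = (a - 4)*(a - 1)*(a^3 - 4*a^2 - 7*a + 10) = (a - 5)*(a - 4)*(a - 1)*(a^2 + a - 2) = (a - 5)*(a - 4)*(a - 1)*(a + 2)*(a - 1)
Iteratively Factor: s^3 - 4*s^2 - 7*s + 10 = (s - 5)*(s^2 + s - 2) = (s - 5)*(s + 2)*(s - 1)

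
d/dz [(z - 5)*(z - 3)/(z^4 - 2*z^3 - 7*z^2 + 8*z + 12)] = 2*(-z^3 + 7*z^2 + 5*z - 12)/(z^6 + 2*z^5 - 7*z^4 - 16*z^3 + 8*z^2 + 32*z + 16)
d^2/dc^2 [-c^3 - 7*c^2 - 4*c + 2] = -6*c - 14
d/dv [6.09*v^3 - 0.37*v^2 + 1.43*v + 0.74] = 18.27*v^2 - 0.74*v + 1.43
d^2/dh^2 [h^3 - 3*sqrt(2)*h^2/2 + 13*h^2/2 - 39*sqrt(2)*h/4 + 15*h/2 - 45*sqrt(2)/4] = 6*h - 3*sqrt(2) + 13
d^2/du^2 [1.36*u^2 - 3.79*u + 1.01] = 2.72000000000000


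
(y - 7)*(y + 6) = y^2 - y - 42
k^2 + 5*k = k*(k + 5)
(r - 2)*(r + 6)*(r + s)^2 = r^4 + 2*r^3*s + 4*r^3 + r^2*s^2 + 8*r^2*s - 12*r^2 + 4*r*s^2 - 24*r*s - 12*s^2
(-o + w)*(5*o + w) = -5*o^2 + 4*o*w + w^2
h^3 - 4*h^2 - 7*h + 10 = (h - 5)*(h - 1)*(h + 2)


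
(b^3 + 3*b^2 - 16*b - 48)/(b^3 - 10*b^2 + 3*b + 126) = (b^2 - 16)/(b^2 - 13*b + 42)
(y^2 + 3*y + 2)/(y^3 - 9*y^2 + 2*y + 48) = (y + 1)/(y^2 - 11*y + 24)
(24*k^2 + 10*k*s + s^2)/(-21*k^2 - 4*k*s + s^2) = (24*k^2 + 10*k*s + s^2)/(-21*k^2 - 4*k*s + s^2)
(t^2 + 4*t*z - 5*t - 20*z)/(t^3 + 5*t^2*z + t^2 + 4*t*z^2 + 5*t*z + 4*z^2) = (t - 5)/(t^2 + t*z + t + z)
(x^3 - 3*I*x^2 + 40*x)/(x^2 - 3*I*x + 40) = x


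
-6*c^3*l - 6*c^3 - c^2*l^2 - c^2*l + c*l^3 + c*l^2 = (-3*c + l)*(2*c + l)*(c*l + c)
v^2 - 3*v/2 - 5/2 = (v - 5/2)*(v + 1)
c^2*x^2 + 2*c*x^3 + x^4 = x^2*(c + x)^2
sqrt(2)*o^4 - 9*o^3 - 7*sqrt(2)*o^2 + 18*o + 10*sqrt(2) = (o - 5*sqrt(2))*(o - sqrt(2))*(o + sqrt(2))*(sqrt(2)*o + 1)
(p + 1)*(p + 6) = p^2 + 7*p + 6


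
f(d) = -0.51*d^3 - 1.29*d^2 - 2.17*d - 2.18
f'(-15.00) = -307.72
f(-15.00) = 1461.37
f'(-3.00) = -8.20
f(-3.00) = 6.49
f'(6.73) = -88.83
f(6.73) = -230.67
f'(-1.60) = -1.96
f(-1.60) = 0.08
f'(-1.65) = -2.08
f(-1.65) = 0.18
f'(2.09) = -14.25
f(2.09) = -17.01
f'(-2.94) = -7.81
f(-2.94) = 6.01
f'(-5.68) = -36.88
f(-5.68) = 61.98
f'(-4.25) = -18.84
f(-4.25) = 22.89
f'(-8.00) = -79.45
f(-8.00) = 193.74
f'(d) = -1.53*d^2 - 2.58*d - 2.17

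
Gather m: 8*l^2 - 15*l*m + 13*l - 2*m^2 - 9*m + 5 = 8*l^2 + 13*l - 2*m^2 + m*(-15*l - 9) + 5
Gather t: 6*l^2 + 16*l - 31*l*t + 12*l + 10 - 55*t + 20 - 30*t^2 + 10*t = 6*l^2 + 28*l - 30*t^2 + t*(-31*l - 45) + 30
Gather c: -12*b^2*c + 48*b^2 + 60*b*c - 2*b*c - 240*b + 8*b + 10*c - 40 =48*b^2 - 232*b + c*(-12*b^2 + 58*b + 10) - 40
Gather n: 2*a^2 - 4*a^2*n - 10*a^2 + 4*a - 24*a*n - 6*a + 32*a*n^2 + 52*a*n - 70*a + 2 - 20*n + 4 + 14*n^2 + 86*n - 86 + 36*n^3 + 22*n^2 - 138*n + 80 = -8*a^2 - 72*a + 36*n^3 + n^2*(32*a + 36) + n*(-4*a^2 + 28*a - 72)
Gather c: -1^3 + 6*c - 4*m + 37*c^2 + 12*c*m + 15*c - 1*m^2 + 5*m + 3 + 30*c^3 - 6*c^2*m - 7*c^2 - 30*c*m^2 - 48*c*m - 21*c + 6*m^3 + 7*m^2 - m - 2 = 30*c^3 + c^2*(30 - 6*m) + c*(-30*m^2 - 36*m) + 6*m^3 + 6*m^2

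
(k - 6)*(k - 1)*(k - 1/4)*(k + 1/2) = k^4 - 27*k^3/4 + 33*k^2/8 + 19*k/8 - 3/4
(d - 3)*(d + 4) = d^2 + d - 12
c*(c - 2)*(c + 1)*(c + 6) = c^4 + 5*c^3 - 8*c^2 - 12*c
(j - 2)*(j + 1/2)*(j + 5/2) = j^3 + j^2 - 19*j/4 - 5/2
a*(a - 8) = a^2 - 8*a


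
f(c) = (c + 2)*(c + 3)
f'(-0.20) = 4.60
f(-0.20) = 5.04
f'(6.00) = 17.00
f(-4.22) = 2.71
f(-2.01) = -0.01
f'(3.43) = 11.86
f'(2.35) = 9.70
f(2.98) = 29.78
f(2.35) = 23.27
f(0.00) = 6.00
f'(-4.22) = -3.44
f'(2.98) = 10.96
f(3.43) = 34.91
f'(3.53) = 12.06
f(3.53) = 36.11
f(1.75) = 17.81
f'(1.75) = 8.50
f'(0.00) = 5.00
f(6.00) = 72.00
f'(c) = 2*c + 5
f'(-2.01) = 0.98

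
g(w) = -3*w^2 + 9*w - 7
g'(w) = 9 - 6*w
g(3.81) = -16.26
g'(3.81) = -13.86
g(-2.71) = -53.42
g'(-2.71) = 25.26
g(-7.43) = -239.48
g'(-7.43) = 53.58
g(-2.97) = -60.19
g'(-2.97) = 26.82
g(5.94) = -59.39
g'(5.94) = -26.64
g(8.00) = -127.00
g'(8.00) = -39.00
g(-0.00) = -7.00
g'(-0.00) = 9.00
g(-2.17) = -40.66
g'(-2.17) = 22.02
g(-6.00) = -169.00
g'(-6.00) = 45.00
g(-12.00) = -547.00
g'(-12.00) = 81.00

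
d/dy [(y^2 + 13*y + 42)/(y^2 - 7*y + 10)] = 4*(-5*y^2 - 16*y + 106)/(y^4 - 14*y^3 + 69*y^2 - 140*y + 100)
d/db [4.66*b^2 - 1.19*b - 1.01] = 9.32*b - 1.19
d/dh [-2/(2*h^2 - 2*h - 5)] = 4*(2*h - 1)/(-2*h^2 + 2*h + 5)^2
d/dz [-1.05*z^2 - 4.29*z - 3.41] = -2.1*z - 4.29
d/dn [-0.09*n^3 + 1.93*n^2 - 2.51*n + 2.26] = -0.27*n^2 + 3.86*n - 2.51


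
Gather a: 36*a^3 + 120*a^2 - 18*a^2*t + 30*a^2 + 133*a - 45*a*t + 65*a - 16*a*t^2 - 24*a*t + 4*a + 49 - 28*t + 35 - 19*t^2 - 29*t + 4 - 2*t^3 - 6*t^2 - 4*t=36*a^3 + a^2*(150 - 18*t) + a*(-16*t^2 - 69*t + 202) - 2*t^3 - 25*t^2 - 61*t + 88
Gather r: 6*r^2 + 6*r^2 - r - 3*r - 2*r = 12*r^2 - 6*r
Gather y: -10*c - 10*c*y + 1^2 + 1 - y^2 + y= -10*c - y^2 + y*(1 - 10*c) + 2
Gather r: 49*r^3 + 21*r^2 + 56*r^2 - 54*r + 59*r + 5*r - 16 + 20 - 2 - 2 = 49*r^3 + 77*r^2 + 10*r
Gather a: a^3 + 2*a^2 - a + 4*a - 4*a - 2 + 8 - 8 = a^3 + 2*a^2 - a - 2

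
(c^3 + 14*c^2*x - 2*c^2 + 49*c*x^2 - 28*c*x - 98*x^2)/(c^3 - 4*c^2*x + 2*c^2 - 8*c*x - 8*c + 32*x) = (-c^2 - 14*c*x - 49*x^2)/(-c^2 + 4*c*x - 4*c + 16*x)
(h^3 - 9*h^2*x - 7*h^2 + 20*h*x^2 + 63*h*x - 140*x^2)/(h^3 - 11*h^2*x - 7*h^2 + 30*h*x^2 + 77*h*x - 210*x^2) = (-h + 4*x)/(-h + 6*x)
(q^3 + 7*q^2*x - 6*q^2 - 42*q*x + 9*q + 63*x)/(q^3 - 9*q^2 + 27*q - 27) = (q + 7*x)/(q - 3)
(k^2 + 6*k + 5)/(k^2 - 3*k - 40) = (k + 1)/(k - 8)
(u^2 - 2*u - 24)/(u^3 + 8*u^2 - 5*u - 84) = (u - 6)/(u^2 + 4*u - 21)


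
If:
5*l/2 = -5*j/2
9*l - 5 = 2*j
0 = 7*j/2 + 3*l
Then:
No Solution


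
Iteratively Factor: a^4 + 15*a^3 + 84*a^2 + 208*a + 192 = (a + 4)*(a^3 + 11*a^2 + 40*a + 48) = (a + 4)^2*(a^2 + 7*a + 12) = (a + 4)^3*(a + 3)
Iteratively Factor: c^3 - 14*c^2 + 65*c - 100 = (c - 4)*(c^2 - 10*c + 25) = (c - 5)*(c - 4)*(c - 5)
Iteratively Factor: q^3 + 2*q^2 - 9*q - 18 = (q + 3)*(q^2 - q - 6) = (q - 3)*(q + 3)*(q + 2)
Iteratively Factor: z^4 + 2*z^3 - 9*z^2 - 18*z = (z - 3)*(z^3 + 5*z^2 + 6*z) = (z - 3)*(z + 2)*(z^2 + 3*z) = (z - 3)*(z + 2)*(z + 3)*(z)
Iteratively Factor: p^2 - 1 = (p - 1)*(p + 1)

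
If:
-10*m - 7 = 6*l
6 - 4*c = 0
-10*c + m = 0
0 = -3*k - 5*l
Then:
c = 3/2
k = 785/18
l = -157/6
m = 15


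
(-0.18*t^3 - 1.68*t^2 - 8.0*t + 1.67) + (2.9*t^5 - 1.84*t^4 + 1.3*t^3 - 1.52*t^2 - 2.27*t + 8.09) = 2.9*t^5 - 1.84*t^4 + 1.12*t^3 - 3.2*t^2 - 10.27*t + 9.76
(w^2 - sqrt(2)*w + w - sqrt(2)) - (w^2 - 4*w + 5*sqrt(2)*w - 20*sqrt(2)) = -6*sqrt(2)*w + 5*w + 19*sqrt(2)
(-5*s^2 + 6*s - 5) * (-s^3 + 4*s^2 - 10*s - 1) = 5*s^5 - 26*s^4 + 79*s^3 - 75*s^2 + 44*s + 5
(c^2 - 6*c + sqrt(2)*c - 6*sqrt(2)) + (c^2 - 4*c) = 2*c^2 - 10*c + sqrt(2)*c - 6*sqrt(2)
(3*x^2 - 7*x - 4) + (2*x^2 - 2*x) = 5*x^2 - 9*x - 4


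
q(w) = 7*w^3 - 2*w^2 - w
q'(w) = 21*w^2 - 4*w - 1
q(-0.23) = 0.04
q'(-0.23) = 1.03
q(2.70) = 120.50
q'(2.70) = 141.29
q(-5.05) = -947.47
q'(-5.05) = 554.75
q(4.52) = 601.04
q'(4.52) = 409.96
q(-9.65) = -6467.02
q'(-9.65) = 1993.17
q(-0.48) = -0.75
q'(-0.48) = 5.76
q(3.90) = 380.91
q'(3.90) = 302.81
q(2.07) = 51.45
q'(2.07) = 80.70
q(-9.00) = -5256.00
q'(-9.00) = 1736.00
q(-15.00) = -24060.00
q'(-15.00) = 4784.00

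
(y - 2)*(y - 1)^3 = y^4 - 5*y^3 + 9*y^2 - 7*y + 2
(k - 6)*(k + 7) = k^2 + k - 42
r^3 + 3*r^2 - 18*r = r*(r - 3)*(r + 6)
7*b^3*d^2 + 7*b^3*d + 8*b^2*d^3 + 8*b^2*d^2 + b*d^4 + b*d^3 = d*(b + d)*(7*b + d)*(b*d + b)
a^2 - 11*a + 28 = (a - 7)*(a - 4)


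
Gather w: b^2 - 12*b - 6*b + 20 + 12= b^2 - 18*b + 32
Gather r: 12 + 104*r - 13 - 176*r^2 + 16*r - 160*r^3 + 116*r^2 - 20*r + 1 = -160*r^3 - 60*r^2 + 100*r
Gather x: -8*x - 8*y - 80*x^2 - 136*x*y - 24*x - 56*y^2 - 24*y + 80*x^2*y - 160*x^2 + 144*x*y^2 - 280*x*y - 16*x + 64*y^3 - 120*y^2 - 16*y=x^2*(80*y - 240) + x*(144*y^2 - 416*y - 48) + 64*y^3 - 176*y^2 - 48*y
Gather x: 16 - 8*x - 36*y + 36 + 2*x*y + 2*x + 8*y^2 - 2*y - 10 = x*(2*y - 6) + 8*y^2 - 38*y + 42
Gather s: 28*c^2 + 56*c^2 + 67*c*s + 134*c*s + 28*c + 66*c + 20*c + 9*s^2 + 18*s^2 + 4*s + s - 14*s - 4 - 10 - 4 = 84*c^2 + 114*c + 27*s^2 + s*(201*c - 9) - 18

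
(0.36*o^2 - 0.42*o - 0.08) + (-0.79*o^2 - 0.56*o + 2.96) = -0.43*o^2 - 0.98*o + 2.88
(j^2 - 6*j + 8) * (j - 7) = j^3 - 13*j^2 + 50*j - 56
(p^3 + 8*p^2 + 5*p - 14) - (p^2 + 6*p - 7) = p^3 + 7*p^2 - p - 7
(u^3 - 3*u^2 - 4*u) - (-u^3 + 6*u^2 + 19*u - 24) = 2*u^3 - 9*u^2 - 23*u + 24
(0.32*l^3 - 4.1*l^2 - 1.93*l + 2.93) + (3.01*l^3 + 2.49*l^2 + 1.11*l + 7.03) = 3.33*l^3 - 1.61*l^2 - 0.82*l + 9.96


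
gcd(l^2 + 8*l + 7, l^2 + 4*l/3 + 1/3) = l + 1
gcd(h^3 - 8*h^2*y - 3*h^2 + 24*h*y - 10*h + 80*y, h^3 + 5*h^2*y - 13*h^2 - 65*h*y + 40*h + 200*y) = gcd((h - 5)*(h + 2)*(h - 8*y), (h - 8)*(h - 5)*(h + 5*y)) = h - 5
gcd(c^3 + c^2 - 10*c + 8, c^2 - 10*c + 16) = c - 2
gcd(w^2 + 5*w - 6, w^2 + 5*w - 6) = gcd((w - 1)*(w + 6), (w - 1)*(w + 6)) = w^2 + 5*w - 6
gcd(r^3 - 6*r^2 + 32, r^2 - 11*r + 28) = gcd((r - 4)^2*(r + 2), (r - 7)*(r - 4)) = r - 4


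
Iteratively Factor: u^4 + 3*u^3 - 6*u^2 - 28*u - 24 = (u + 2)*(u^3 + u^2 - 8*u - 12) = (u - 3)*(u + 2)*(u^2 + 4*u + 4) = (u - 3)*(u + 2)^2*(u + 2)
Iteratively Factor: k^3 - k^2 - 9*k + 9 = (k - 1)*(k^2 - 9) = (k - 1)*(k + 3)*(k - 3)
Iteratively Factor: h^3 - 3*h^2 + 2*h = (h - 1)*(h^2 - 2*h) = h*(h - 1)*(h - 2)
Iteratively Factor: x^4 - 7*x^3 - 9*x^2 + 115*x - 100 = (x - 5)*(x^3 - 2*x^2 - 19*x + 20) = (x - 5)^2*(x^2 + 3*x - 4) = (x - 5)^2*(x - 1)*(x + 4)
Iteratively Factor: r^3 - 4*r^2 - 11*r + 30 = (r + 3)*(r^2 - 7*r + 10) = (r - 2)*(r + 3)*(r - 5)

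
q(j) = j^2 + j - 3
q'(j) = 2*j + 1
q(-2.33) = 0.10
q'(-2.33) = -3.66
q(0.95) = -1.15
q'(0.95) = 2.90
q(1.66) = 1.42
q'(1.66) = 4.32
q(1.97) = 2.85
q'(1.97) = 4.94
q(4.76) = 24.42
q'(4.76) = 10.52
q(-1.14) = -2.84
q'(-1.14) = -1.28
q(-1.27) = -2.66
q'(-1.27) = -1.54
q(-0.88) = -3.11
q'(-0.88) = -0.76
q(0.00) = -3.00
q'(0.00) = 1.00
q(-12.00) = 129.00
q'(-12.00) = -23.00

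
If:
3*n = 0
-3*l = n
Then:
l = 0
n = 0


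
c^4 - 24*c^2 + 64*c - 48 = (c - 2)^3*(c + 6)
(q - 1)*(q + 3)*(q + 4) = q^3 + 6*q^2 + 5*q - 12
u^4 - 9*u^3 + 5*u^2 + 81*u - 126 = (u - 7)*(u - 3)*(u - 2)*(u + 3)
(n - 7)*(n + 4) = n^2 - 3*n - 28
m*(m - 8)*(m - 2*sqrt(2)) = m^3 - 8*m^2 - 2*sqrt(2)*m^2 + 16*sqrt(2)*m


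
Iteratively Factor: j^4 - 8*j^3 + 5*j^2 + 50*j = (j + 2)*(j^3 - 10*j^2 + 25*j) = (j - 5)*(j + 2)*(j^2 - 5*j) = j*(j - 5)*(j + 2)*(j - 5)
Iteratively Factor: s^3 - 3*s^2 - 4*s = (s + 1)*(s^2 - 4*s) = s*(s + 1)*(s - 4)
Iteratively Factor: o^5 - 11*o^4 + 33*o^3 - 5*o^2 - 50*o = (o - 2)*(o^4 - 9*o^3 + 15*o^2 + 25*o) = (o - 5)*(o - 2)*(o^3 - 4*o^2 - 5*o) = o*(o - 5)*(o - 2)*(o^2 - 4*o - 5) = o*(o - 5)*(o - 2)*(o + 1)*(o - 5)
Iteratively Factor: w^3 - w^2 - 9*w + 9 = (w - 3)*(w^2 + 2*w - 3) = (w - 3)*(w - 1)*(w + 3)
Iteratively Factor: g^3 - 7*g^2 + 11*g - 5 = (g - 5)*(g^2 - 2*g + 1) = (g - 5)*(g - 1)*(g - 1)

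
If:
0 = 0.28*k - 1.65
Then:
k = 5.89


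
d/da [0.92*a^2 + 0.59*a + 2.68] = 1.84*a + 0.59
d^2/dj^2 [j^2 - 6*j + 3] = 2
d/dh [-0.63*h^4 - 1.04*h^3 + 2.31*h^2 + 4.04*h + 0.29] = -2.52*h^3 - 3.12*h^2 + 4.62*h + 4.04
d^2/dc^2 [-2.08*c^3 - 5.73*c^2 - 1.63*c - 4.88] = -12.48*c - 11.46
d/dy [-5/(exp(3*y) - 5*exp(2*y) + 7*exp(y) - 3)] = (15*exp(2*y) - 50*exp(y) + 35)*exp(y)/(exp(3*y) - 5*exp(2*y) + 7*exp(y) - 3)^2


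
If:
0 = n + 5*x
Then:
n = -5*x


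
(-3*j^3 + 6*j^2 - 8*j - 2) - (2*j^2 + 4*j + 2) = -3*j^3 + 4*j^2 - 12*j - 4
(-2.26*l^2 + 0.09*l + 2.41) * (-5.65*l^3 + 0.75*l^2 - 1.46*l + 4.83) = 12.769*l^5 - 2.2035*l^4 - 10.2494*l^3 - 9.2397*l^2 - 3.0839*l + 11.6403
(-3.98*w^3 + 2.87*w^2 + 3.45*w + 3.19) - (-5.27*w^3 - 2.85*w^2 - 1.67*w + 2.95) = 1.29*w^3 + 5.72*w^2 + 5.12*w + 0.24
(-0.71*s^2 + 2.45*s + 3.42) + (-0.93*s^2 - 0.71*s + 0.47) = -1.64*s^2 + 1.74*s + 3.89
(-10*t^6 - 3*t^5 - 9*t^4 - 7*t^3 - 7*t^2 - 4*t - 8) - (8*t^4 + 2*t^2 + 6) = -10*t^6 - 3*t^5 - 17*t^4 - 7*t^3 - 9*t^2 - 4*t - 14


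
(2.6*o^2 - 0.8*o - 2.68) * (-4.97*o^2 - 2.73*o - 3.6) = -12.922*o^4 - 3.122*o^3 + 6.1436*o^2 + 10.1964*o + 9.648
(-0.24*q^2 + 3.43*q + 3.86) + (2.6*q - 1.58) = -0.24*q^2 + 6.03*q + 2.28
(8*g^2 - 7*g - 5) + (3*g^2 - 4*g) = 11*g^2 - 11*g - 5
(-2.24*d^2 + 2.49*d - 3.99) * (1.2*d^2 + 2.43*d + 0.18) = -2.688*d^4 - 2.4552*d^3 + 0.859500000000001*d^2 - 9.2475*d - 0.7182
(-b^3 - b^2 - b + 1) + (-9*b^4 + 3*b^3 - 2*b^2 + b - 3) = -9*b^4 + 2*b^3 - 3*b^2 - 2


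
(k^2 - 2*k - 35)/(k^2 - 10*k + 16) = (k^2 - 2*k - 35)/(k^2 - 10*k + 16)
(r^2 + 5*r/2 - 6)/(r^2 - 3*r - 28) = (r - 3/2)/(r - 7)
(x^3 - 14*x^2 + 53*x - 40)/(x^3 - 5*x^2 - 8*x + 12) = (x^2 - 13*x + 40)/(x^2 - 4*x - 12)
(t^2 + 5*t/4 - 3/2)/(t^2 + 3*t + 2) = (t - 3/4)/(t + 1)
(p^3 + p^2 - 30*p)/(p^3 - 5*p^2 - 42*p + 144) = p*(p - 5)/(p^2 - 11*p + 24)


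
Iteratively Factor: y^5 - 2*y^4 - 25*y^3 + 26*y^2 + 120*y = (y - 3)*(y^4 + y^3 - 22*y^2 - 40*y) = (y - 5)*(y - 3)*(y^3 + 6*y^2 + 8*y) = (y - 5)*(y - 3)*(y + 4)*(y^2 + 2*y) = y*(y - 5)*(y - 3)*(y + 4)*(y + 2)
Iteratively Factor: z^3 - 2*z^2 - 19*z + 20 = (z - 5)*(z^2 + 3*z - 4) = (z - 5)*(z + 4)*(z - 1)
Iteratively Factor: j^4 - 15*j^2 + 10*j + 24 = (j + 1)*(j^3 - j^2 - 14*j + 24) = (j - 2)*(j + 1)*(j^2 + j - 12) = (j - 2)*(j + 1)*(j + 4)*(j - 3)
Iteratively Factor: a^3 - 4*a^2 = (a)*(a^2 - 4*a) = a^2*(a - 4)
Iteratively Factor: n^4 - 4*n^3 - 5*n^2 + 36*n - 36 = (n - 2)*(n^3 - 2*n^2 - 9*n + 18) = (n - 2)^2*(n^2 - 9) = (n - 3)*(n - 2)^2*(n + 3)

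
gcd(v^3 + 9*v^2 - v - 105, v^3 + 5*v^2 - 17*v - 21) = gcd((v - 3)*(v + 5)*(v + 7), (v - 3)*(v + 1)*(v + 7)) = v^2 + 4*v - 21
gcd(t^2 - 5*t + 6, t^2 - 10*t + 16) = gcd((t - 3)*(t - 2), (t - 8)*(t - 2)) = t - 2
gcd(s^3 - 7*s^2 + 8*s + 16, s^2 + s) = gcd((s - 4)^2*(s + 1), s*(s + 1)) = s + 1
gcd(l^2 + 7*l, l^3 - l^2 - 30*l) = l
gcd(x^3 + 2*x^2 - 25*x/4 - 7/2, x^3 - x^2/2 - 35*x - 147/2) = x + 7/2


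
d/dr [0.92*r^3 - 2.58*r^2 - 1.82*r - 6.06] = 2.76*r^2 - 5.16*r - 1.82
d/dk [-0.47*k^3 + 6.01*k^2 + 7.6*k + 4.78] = -1.41*k^2 + 12.02*k + 7.6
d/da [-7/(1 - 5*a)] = -35/(5*a - 1)^2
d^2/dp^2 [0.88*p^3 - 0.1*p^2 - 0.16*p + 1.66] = 5.28*p - 0.2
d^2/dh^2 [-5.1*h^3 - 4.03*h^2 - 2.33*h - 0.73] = -30.6*h - 8.06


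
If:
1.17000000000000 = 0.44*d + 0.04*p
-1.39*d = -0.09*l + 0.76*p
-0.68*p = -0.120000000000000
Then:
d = 2.64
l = 42.31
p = 0.18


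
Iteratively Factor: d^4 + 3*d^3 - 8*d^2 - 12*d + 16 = (d - 2)*(d^3 + 5*d^2 + 2*d - 8) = (d - 2)*(d + 2)*(d^2 + 3*d - 4) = (d - 2)*(d - 1)*(d + 2)*(d + 4)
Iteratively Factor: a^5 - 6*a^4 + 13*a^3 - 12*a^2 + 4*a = (a - 2)*(a^4 - 4*a^3 + 5*a^2 - 2*a) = (a - 2)*(a - 1)*(a^3 - 3*a^2 + 2*a) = (a - 2)*(a - 1)^2*(a^2 - 2*a) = a*(a - 2)*(a - 1)^2*(a - 2)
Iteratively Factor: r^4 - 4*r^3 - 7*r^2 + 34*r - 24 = (r + 3)*(r^3 - 7*r^2 + 14*r - 8) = (r - 4)*(r + 3)*(r^2 - 3*r + 2) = (r - 4)*(r - 2)*(r + 3)*(r - 1)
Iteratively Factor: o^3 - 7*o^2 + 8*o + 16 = (o - 4)*(o^2 - 3*o - 4) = (o - 4)*(o + 1)*(o - 4)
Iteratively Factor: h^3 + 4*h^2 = (h)*(h^2 + 4*h) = h*(h + 4)*(h)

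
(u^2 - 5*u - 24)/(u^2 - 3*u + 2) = (u^2 - 5*u - 24)/(u^2 - 3*u + 2)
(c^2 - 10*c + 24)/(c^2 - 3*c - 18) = (c - 4)/(c + 3)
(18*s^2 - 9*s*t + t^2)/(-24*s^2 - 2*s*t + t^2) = (-3*s + t)/(4*s + t)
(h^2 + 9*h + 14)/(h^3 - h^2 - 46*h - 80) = (h + 7)/(h^2 - 3*h - 40)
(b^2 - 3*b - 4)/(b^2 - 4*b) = (b + 1)/b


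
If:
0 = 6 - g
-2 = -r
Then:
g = 6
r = 2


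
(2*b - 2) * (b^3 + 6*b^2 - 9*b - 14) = 2*b^4 + 10*b^3 - 30*b^2 - 10*b + 28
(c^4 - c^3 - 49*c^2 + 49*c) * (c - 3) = c^5 - 4*c^4 - 46*c^3 + 196*c^2 - 147*c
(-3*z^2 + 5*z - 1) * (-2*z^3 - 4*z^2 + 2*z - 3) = 6*z^5 + 2*z^4 - 24*z^3 + 23*z^2 - 17*z + 3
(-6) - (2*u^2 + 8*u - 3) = -2*u^2 - 8*u - 3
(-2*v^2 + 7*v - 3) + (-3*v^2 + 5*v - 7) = -5*v^2 + 12*v - 10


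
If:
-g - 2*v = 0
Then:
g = -2*v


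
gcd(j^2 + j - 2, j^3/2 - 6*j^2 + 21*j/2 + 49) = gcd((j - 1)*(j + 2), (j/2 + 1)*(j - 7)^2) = j + 2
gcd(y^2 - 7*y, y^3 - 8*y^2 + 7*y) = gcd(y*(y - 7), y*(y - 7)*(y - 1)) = y^2 - 7*y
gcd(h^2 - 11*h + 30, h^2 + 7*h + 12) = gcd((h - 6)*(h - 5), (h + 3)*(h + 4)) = 1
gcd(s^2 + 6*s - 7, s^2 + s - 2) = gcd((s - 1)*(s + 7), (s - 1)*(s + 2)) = s - 1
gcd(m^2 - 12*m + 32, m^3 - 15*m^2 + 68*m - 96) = m^2 - 12*m + 32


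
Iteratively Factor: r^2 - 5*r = (r - 5)*(r)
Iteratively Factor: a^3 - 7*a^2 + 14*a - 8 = (a - 1)*(a^2 - 6*a + 8) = (a - 2)*(a - 1)*(a - 4)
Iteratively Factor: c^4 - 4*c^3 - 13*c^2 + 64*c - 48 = (c - 3)*(c^3 - c^2 - 16*c + 16) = (c - 3)*(c - 1)*(c^2 - 16) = (c - 4)*(c - 3)*(c - 1)*(c + 4)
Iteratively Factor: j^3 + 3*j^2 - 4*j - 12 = (j - 2)*(j^2 + 5*j + 6) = (j - 2)*(j + 3)*(j + 2)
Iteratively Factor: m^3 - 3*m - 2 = (m + 1)*(m^2 - m - 2) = (m + 1)^2*(m - 2)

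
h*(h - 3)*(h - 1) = h^3 - 4*h^2 + 3*h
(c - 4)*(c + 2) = c^2 - 2*c - 8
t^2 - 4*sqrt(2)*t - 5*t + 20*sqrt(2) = (t - 5)*(t - 4*sqrt(2))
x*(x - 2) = x^2 - 2*x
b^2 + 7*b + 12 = (b + 3)*(b + 4)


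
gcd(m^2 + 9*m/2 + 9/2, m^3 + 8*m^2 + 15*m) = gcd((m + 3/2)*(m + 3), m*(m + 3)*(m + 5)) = m + 3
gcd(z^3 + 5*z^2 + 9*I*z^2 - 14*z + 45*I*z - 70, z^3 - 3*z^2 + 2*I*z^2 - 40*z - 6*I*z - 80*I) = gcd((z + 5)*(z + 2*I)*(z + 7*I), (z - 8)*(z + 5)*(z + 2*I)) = z^2 + z*(5 + 2*I) + 10*I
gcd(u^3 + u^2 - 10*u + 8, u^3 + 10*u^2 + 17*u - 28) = u^2 + 3*u - 4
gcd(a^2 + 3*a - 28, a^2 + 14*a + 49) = a + 7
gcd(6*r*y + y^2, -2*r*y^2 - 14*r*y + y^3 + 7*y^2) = y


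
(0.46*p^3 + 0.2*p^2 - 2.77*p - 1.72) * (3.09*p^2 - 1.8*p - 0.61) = 1.4214*p^5 - 0.21*p^4 - 9.1999*p^3 - 0.4508*p^2 + 4.7857*p + 1.0492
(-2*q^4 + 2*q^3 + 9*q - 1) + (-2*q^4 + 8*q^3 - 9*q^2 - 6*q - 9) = -4*q^4 + 10*q^3 - 9*q^2 + 3*q - 10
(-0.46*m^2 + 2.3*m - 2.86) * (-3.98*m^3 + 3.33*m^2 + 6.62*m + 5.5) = 1.8308*m^5 - 10.6858*m^4 + 15.9966*m^3 + 3.1722*m^2 - 6.2832*m - 15.73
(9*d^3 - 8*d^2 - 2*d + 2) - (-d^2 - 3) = 9*d^3 - 7*d^2 - 2*d + 5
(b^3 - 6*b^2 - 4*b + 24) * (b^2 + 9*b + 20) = b^5 + 3*b^4 - 38*b^3 - 132*b^2 + 136*b + 480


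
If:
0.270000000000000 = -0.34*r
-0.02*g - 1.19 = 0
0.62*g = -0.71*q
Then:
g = -59.50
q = 51.96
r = -0.79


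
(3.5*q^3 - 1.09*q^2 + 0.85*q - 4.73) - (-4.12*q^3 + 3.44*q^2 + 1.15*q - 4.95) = 7.62*q^3 - 4.53*q^2 - 0.3*q + 0.22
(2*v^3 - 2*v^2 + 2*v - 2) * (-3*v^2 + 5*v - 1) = -6*v^5 + 16*v^4 - 18*v^3 + 18*v^2 - 12*v + 2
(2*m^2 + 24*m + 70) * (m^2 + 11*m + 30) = 2*m^4 + 46*m^3 + 394*m^2 + 1490*m + 2100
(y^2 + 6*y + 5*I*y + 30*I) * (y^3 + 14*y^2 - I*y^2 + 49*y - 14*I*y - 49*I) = y^5 + 20*y^4 + 4*I*y^4 + 138*y^3 + 80*I*y^3 + 394*y^2 + 532*I*y^2 + 665*y + 1176*I*y + 1470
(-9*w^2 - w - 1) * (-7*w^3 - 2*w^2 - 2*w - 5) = 63*w^5 + 25*w^4 + 27*w^3 + 49*w^2 + 7*w + 5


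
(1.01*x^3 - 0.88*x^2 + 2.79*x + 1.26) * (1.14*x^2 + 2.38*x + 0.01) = 1.1514*x^5 + 1.4006*x^4 + 1.0963*x^3 + 8.0678*x^2 + 3.0267*x + 0.0126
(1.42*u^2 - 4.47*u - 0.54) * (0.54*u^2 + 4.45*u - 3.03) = 0.7668*u^4 + 3.9052*u^3 - 24.4857*u^2 + 11.1411*u + 1.6362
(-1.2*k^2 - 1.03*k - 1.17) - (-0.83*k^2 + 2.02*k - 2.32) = -0.37*k^2 - 3.05*k + 1.15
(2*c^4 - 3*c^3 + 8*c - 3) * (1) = 2*c^4 - 3*c^3 + 8*c - 3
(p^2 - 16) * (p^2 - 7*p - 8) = p^4 - 7*p^3 - 24*p^2 + 112*p + 128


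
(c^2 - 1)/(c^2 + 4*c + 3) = (c - 1)/(c + 3)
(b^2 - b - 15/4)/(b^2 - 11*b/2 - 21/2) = (b - 5/2)/(b - 7)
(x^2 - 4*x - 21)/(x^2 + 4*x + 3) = (x - 7)/(x + 1)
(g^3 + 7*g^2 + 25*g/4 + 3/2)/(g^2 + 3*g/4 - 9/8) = 2*(4*g^3 + 28*g^2 + 25*g + 6)/(8*g^2 + 6*g - 9)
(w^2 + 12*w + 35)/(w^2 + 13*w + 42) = (w + 5)/(w + 6)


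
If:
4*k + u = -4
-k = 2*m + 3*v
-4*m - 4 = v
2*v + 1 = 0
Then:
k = 13/4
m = -7/8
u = -17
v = -1/2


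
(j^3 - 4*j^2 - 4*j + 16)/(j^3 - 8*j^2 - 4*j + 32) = (j - 4)/(j - 8)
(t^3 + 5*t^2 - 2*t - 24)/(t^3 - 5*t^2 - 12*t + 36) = (t + 4)/(t - 6)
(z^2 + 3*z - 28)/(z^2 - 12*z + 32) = (z + 7)/(z - 8)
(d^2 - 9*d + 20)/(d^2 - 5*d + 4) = (d - 5)/(d - 1)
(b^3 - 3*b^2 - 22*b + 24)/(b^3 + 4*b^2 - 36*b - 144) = (b - 1)/(b + 6)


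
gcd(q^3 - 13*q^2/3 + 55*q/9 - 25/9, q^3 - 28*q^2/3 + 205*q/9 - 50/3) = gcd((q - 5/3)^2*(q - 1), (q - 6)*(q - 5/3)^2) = q^2 - 10*q/3 + 25/9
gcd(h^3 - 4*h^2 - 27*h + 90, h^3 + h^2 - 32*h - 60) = h^2 - h - 30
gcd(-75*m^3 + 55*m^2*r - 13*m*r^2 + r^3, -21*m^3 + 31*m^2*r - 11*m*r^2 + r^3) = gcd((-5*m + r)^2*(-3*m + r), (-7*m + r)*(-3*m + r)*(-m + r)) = -3*m + r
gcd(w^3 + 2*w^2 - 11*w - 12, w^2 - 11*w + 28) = 1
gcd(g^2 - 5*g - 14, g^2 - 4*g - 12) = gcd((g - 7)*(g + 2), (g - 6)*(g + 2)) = g + 2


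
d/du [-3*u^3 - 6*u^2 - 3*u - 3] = -9*u^2 - 12*u - 3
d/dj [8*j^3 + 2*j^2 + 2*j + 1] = 24*j^2 + 4*j + 2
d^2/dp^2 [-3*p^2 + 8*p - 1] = -6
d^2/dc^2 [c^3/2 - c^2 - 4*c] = 3*c - 2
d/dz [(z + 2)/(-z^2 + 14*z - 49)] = (z + 11)/(z^3 - 21*z^2 + 147*z - 343)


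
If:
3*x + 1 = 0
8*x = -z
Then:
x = -1/3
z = 8/3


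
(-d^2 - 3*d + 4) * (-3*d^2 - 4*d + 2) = 3*d^4 + 13*d^3 - 2*d^2 - 22*d + 8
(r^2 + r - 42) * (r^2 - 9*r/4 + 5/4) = r^4 - 5*r^3/4 - 43*r^2 + 383*r/4 - 105/2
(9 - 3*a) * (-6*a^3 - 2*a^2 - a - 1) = 18*a^4 - 48*a^3 - 15*a^2 - 6*a - 9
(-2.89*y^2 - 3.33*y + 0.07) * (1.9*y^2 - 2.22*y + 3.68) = -5.491*y^4 + 0.0888000000000009*y^3 - 3.1096*y^2 - 12.4098*y + 0.2576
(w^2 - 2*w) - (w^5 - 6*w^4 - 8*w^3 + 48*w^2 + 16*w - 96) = -w^5 + 6*w^4 + 8*w^3 - 47*w^2 - 18*w + 96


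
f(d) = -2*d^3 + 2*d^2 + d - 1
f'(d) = -6*d^2 + 4*d + 1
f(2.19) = -10.22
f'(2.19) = -19.02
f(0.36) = -0.47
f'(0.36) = 1.66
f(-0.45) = -0.86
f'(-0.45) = -2.02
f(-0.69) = -0.08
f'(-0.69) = -4.62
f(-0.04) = -1.04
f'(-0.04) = 0.83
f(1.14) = -0.22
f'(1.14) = -2.24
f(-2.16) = 26.33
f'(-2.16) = -35.63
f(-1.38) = 6.68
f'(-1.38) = -15.95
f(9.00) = -1288.00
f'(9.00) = -449.00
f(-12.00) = 3731.00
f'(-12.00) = -911.00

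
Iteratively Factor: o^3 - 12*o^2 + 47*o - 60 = (o - 4)*(o^2 - 8*o + 15) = (o - 4)*(o - 3)*(o - 5)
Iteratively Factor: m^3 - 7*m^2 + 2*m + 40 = (m - 5)*(m^2 - 2*m - 8) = (m - 5)*(m - 4)*(m + 2)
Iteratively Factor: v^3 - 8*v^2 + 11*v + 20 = (v + 1)*(v^2 - 9*v + 20) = (v - 5)*(v + 1)*(v - 4)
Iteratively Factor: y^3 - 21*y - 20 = (y - 5)*(y^2 + 5*y + 4) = (y - 5)*(y + 4)*(y + 1)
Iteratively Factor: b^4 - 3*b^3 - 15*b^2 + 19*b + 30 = (b - 5)*(b^3 + 2*b^2 - 5*b - 6) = (b - 5)*(b - 2)*(b^2 + 4*b + 3) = (b - 5)*(b - 2)*(b + 1)*(b + 3)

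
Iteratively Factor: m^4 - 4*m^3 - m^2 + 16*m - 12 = (m - 3)*(m^3 - m^2 - 4*m + 4) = (m - 3)*(m - 2)*(m^2 + m - 2) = (m - 3)*(m - 2)*(m - 1)*(m + 2)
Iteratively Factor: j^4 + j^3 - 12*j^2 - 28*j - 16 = (j - 4)*(j^3 + 5*j^2 + 8*j + 4) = (j - 4)*(j + 2)*(j^2 + 3*j + 2) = (j - 4)*(j + 2)^2*(j + 1)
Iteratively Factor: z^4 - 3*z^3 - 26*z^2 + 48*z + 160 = (z - 5)*(z^3 + 2*z^2 - 16*z - 32) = (z - 5)*(z - 4)*(z^2 + 6*z + 8) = (z - 5)*(z - 4)*(z + 4)*(z + 2)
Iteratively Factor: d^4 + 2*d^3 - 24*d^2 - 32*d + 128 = (d - 4)*(d^3 + 6*d^2 - 32) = (d - 4)*(d + 4)*(d^2 + 2*d - 8) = (d - 4)*(d - 2)*(d + 4)*(d + 4)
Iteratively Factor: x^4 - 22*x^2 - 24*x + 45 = (x - 1)*(x^3 + x^2 - 21*x - 45) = (x - 5)*(x - 1)*(x^2 + 6*x + 9) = (x - 5)*(x - 1)*(x + 3)*(x + 3)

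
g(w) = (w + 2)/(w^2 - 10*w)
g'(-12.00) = 0.00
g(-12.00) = -0.04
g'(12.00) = -0.30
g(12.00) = 0.58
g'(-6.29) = 0.00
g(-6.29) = -0.04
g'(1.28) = 0.11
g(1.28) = -0.29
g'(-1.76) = 0.06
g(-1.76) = 0.01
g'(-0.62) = 0.51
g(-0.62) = 0.21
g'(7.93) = -0.28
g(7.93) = -0.60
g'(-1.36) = 0.10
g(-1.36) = 0.04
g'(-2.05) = 0.04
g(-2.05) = -0.00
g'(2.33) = 0.02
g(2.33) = -0.24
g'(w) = (10 - 2*w)*(w + 2)/(w^2 - 10*w)^2 + 1/(w^2 - 10*w)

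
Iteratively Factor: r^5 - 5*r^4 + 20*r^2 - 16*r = (r - 2)*(r^4 - 3*r^3 - 6*r^2 + 8*r) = (r - 4)*(r - 2)*(r^3 + r^2 - 2*r) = r*(r - 4)*(r - 2)*(r^2 + r - 2) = r*(r - 4)*(r - 2)*(r - 1)*(r + 2)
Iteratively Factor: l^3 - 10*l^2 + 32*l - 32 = (l - 2)*(l^2 - 8*l + 16) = (l - 4)*(l - 2)*(l - 4)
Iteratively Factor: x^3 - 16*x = (x - 4)*(x^2 + 4*x) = (x - 4)*(x + 4)*(x)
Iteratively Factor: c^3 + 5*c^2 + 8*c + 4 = (c + 2)*(c^2 + 3*c + 2) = (c + 1)*(c + 2)*(c + 2)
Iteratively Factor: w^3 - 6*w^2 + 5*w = (w - 1)*(w^2 - 5*w) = (w - 5)*(w - 1)*(w)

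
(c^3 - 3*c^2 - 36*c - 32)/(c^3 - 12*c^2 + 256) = (c + 1)/(c - 8)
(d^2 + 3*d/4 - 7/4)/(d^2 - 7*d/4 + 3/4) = (4*d + 7)/(4*d - 3)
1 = 1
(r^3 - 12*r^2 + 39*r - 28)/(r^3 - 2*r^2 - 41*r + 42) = (r - 4)/(r + 6)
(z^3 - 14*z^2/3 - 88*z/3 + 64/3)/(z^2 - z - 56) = (3*z^2 + 10*z - 8)/(3*(z + 7))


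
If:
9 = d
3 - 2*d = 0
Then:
No Solution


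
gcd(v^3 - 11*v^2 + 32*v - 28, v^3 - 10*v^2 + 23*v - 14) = v^2 - 9*v + 14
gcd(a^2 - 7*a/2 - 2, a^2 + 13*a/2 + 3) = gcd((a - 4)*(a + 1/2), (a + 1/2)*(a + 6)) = a + 1/2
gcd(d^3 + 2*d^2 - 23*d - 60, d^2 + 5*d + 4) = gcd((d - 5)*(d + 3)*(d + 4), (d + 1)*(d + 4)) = d + 4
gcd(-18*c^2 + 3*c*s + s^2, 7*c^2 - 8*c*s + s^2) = 1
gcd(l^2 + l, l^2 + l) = l^2 + l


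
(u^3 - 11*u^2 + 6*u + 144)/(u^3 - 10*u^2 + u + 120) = (u - 6)/(u - 5)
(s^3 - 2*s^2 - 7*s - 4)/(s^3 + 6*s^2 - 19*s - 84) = (s^2 + 2*s + 1)/(s^2 + 10*s + 21)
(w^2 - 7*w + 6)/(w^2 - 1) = (w - 6)/(w + 1)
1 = 1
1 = 1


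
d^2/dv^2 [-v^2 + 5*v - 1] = -2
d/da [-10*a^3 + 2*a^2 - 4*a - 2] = -30*a^2 + 4*a - 4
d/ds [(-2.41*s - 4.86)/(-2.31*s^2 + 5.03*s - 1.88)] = (-5.5671*s^2 - 22.4532*s + 28.9766)/(5.3361*s^4 - 23.2386*s^3 + 33.9865*s^2 - 18.9128*s + 3.5344)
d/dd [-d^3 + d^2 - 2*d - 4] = -3*d^2 + 2*d - 2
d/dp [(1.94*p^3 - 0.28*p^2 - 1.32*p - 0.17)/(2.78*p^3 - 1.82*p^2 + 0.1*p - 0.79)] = (-2.7524*p^4 + 7.7272*p^3 - 5.6104*p^2 - 0.1764*p + 1.0598)/(7.7284*p^6 - 10.1192*p^5 + 3.8684*p^4 - 4.7564*p^3 + 2.8856*p^2 - 0.158*p + 0.6241)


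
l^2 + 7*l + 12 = (l + 3)*(l + 4)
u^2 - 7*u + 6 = (u - 6)*(u - 1)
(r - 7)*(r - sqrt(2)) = r^2 - 7*r - sqrt(2)*r + 7*sqrt(2)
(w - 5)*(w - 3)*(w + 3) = w^3 - 5*w^2 - 9*w + 45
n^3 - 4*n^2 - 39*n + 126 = (n - 7)*(n - 3)*(n + 6)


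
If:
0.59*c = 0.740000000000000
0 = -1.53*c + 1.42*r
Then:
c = 1.25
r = 1.35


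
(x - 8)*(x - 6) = x^2 - 14*x + 48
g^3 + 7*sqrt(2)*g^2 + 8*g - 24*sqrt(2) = (g - sqrt(2))*(g + 2*sqrt(2))*(g + 6*sqrt(2))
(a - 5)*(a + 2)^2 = a^3 - a^2 - 16*a - 20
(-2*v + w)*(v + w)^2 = -2*v^3 - 3*v^2*w + w^3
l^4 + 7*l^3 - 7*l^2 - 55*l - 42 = (l - 3)*(l + 1)*(l + 2)*(l + 7)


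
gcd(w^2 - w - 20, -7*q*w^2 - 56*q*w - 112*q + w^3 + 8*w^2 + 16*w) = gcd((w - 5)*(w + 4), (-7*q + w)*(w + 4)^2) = w + 4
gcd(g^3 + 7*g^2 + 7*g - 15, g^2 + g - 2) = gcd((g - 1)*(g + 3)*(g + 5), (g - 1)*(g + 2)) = g - 1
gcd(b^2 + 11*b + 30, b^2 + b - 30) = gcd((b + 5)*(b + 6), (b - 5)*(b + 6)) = b + 6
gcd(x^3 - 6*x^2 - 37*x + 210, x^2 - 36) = x + 6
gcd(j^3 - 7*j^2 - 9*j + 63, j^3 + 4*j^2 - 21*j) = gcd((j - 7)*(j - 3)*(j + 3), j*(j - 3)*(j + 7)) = j - 3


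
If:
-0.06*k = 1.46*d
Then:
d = -0.0410958904109589*k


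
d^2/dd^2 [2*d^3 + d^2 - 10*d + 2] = 12*d + 2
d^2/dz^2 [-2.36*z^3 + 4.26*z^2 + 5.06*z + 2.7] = 8.52 - 14.16*z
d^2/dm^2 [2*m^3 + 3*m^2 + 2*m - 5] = 12*m + 6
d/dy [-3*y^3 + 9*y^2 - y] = -9*y^2 + 18*y - 1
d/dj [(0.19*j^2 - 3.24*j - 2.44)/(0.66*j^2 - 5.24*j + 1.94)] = (1.1428*j^2 + 3.958*j - 19.0712)/(0.4356*j^4 - 6.9168*j^3 + 30.0184*j^2 - 20.3312*j + 3.7636)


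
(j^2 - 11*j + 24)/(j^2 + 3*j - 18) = (j - 8)/(j + 6)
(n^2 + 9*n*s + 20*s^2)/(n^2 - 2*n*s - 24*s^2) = (-n - 5*s)/(-n + 6*s)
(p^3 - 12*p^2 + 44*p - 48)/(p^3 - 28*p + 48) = (p - 6)/(p + 6)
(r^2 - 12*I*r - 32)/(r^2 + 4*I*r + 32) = (r - 8*I)/(r + 8*I)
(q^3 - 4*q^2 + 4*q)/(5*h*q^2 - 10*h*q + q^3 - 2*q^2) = (q - 2)/(5*h + q)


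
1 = 1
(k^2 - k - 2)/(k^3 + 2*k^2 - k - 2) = (k - 2)/(k^2 + k - 2)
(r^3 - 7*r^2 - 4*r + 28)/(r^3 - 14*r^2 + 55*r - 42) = (r^2 - 4)/(r^2 - 7*r + 6)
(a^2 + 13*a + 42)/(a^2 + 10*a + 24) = (a + 7)/(a + 4)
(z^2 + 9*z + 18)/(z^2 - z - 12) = (z + 6)/(z - 4)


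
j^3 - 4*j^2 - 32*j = j*(j - 8)*(j + 4)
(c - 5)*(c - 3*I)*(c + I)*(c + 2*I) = c^4 - 5*c^3 + 7*c^2 - 35*c + 6*I*c - 30*I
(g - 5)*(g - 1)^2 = g^3 - 7*g^2 + 11*g - 5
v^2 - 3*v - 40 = (v - 8)*(v + 5)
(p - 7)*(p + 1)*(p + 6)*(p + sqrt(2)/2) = p^4 + sqrt(2)*p^3/2 - 43*p^2 - 42*p - 43*sqrt(2)*p/2 - 21*sqrt(2)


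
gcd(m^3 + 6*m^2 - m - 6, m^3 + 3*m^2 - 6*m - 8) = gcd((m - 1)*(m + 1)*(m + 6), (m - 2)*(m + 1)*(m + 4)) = m + 1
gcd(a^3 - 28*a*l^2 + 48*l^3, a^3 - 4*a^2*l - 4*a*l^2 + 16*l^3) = a^2 - 6*a*l + 8*l^2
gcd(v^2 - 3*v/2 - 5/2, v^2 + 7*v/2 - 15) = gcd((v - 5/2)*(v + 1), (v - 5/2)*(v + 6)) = v - 5/2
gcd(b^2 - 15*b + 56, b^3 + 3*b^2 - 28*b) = 1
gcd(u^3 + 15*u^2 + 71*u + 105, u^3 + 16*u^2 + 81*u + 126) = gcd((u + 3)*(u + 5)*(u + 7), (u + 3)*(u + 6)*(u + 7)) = u^2 + 10*u + 21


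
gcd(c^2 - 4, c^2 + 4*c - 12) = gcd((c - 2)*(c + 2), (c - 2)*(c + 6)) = c - 2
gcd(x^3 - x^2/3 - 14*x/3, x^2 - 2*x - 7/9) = x - 7/3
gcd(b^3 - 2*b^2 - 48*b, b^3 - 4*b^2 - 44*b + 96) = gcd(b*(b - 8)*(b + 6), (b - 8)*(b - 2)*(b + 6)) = b^2 - 2*b - 48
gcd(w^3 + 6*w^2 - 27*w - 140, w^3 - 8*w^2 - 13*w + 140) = w^2 - w - 20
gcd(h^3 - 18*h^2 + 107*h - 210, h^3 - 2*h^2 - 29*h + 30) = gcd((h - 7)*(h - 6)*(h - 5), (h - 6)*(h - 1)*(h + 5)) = h - 6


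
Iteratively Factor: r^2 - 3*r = (r - 3)*(r)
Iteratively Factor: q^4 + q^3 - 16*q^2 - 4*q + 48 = (q - 2)*(q^3 + 3*q^2 - 10*q - 24) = (q - 2)*(q + 2)*(q^2 + q - 12) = (q - 3)*(q - 2)*(q + 2)*(q + 4)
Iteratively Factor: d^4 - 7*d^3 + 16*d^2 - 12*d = (d)*(d^3 - 7*d^2 + 16*d - 12) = d*(d - 2)*(d^2 - 5*d + 6) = d*(d - 3)*(d - 2)*(d - 2)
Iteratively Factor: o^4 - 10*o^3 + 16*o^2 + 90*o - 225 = (o - 5)*(o^3 - 5*o^2 - 9*o + 45) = (o - 5)^2*(o^2 - 9) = (o - 5)^2*(o + 3)*(o - 3)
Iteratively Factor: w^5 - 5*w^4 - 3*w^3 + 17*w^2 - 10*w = (w - 5)*(w^4 - 3*w^2 + 2*w) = (w - 5)*(w + 2)*(w^3 - 2*w^2 + w) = (w - 5)*(w - 1)*(w + 2)*(w^2 - w) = w*(w - 5)*(w - 1)*(w + 2)*(w - 1)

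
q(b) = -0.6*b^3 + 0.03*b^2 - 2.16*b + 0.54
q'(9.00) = -147.42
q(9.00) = -453.87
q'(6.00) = -66.60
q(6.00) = -140.94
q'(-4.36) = -36.64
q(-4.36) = 60.26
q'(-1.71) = -7.53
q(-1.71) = 7.32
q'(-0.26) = -2.30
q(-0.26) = 1.11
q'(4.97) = -46.32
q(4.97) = -83.11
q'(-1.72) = -7.59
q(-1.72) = 7.40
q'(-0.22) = -2.26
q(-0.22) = 1.02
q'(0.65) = -2.88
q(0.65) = -1.02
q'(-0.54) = -2.72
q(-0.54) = 1.81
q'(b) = -1.8*b^2 + 0.06*b - 2.16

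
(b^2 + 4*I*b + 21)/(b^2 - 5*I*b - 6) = (b + 7*I)/(b - 2*I)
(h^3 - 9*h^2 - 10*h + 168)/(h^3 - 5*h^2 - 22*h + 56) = (h - 6)/(h - 2)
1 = 1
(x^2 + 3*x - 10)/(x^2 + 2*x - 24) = (x^2 + 3*x - 10)/(x^2 + 2*x - 24)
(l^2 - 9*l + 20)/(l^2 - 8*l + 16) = (l - 5)/(l - 4)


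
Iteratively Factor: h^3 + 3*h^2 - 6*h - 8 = (h - 2)*(h^2 + 5*h + 4) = (h - 2)*(h + 4)*(h + 1)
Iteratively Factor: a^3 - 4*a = (a)*(a^2 - 4) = a*(a + 2)*(a - 2)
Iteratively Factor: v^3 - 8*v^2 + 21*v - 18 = (v - 3)*(v^2 - 5*v + 6) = (v - 3)*(v - 2)*(v - 3)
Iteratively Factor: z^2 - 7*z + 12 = (z - 4)*(z - 3)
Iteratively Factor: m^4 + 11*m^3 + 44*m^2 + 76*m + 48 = (m + 3)*(m^3 + 8*m^2 + 20*m + 16) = (m + 2)*(m + 3)*(m^2 + 6*m + 8) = (m + 2)^2*(m + 3)*(m + 4)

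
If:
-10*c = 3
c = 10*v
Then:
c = -3/10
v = -3/100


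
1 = 1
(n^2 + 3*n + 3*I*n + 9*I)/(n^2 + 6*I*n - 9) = (n + 3)/(n + 3*I)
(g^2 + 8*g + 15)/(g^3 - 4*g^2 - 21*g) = (g + 5)/(g*(g - 7))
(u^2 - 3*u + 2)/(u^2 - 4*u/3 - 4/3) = 3*(u - 1)/(3*u + 2)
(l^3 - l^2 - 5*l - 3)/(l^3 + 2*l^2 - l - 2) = (l^2 - 2*l - 3)/(l^2 + l - 2)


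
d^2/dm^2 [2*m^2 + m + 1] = 4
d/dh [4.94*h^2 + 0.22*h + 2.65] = 9.88*h + 0.22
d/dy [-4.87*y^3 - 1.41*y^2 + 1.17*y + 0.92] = -14.61*y^2 - 2.82*y + 1.17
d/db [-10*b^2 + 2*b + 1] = 2 - 20*b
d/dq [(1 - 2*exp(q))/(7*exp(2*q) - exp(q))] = (14*exp(2*q) - 14*exp(q) + 1)*exp(-q)/(49*exp(2*q) - 14*exp(q) + 1)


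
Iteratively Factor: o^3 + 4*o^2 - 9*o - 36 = (o + 4)*(o^2 - 9) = (o - 3)*(o + 4)*(o + 3)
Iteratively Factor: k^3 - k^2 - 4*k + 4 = (k - 1)*(k^2 - 4) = (k - 1)*(k + 2)*(k - 2)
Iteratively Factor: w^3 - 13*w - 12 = (w + 3)*(w^2 - 3*w - 4) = (w + 1)*(w + 3)*(w - 4)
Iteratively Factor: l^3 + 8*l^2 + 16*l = (l + 4)*(l^2 + 4*l) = l*(l + 4)*(l + 4)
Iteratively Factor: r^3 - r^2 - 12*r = (r)*(r^2 - r - 12) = r*(r - 4)*(r + 3)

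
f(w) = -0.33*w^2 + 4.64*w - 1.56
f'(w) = 4.64 - 0.66*w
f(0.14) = -0.92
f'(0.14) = 4.55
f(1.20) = 3.53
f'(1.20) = 3.85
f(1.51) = 4.69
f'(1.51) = 3.64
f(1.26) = 3.76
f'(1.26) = 3.81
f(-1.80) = -10.98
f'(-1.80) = 5.83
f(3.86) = 11.43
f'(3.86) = 2.09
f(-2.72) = -16.62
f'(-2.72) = 6.44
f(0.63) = 1.23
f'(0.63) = 4.22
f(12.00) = 6.60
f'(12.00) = -3.28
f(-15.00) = -145.41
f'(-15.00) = 14.54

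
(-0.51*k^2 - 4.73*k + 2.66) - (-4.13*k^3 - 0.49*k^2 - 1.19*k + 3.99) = 4.13*k^3 - 0.02*k^2 - 3.54*k - 1.33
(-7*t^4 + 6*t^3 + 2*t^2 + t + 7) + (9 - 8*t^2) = -7*t^4 + 6*t^3 - 6*t^2 + t + 16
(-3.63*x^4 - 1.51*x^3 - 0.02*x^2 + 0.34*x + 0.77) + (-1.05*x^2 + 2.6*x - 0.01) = -3.63*x^4 - 1.51*x^3 - 1.07*x^2 + 2.94*x + 0.76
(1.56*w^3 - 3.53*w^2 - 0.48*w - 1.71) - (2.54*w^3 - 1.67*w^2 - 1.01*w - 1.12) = -0.98*w^3 - 1.86*w^2 + 0.53*w - 0.59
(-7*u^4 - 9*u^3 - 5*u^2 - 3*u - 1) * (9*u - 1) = -63*u^5 - 74*u^4 - 36*u^3 - 22*u^2 - 6*u + 1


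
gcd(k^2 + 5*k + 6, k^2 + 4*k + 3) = k + 3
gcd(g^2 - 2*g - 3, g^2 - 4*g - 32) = 1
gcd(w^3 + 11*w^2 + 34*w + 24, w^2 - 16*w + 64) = 1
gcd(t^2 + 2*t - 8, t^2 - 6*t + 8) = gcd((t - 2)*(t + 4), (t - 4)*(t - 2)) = t - 2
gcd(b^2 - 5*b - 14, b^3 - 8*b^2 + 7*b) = b - 7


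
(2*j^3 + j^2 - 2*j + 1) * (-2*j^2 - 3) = -4*j^5 - 2*j^4 - 2*j^3 - 5*j^2 + 6*j - 3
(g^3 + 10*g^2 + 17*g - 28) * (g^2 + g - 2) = g^5 + 11*g^4 + 25*g^3 - 31*g^2 - 62*g + 56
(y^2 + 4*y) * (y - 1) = y^3 + 3*y^2 - 4*y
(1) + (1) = 2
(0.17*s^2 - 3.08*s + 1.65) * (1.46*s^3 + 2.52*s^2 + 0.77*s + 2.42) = 0.2482*s^5 - 4.0684*s^4 - 5.2217*s^3 + 2.1978*s^2 - 6.1831*s + 3.993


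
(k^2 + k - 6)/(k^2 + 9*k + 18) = (k - 2)/(k + 6)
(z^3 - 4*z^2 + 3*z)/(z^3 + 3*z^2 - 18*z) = (z - 1)/(z + 6)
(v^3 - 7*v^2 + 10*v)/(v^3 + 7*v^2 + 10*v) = (v^2 - 7*v + 10)/(v^2 + 7*v + 10)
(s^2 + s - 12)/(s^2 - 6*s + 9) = (s + 4)/(s - 3)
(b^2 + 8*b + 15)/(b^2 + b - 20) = (b + 3)/(b - 4)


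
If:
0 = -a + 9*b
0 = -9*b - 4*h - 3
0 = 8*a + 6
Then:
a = -3/4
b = -1/12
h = -9/16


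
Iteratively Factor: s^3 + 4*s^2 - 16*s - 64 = (s + 4)*(s^2 - 16) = (s + 4)^2*(s - 4)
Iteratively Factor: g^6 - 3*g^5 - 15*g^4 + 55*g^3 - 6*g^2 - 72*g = (g - 3)*(g^5 - 15*g^3 + 10*g^2 + 24*g) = (g - 3)*(g + 4)*(g^4 - 4*g^3 + g^2 + 6*g) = (g - 3)*(g - 2)*(g + 4)*(g^3 - 2*g^2 - 3*g) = (g - 3)*(g - 2)*(g + 1)*(g + 4)*(g^2 - 3*g) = (g - 3)^2*(g - 2)*(g + 1)*(g + 4)*(g)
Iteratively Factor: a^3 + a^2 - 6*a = (a + 3)*(a^2 - 2*a) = a*(a + 3)*(a - 2)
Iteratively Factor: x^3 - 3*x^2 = (x)*(x^2 - 3*x) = x^2*(x - 3)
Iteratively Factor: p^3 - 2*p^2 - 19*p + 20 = (p + 4)*(p^2 - 6*p + 5) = (p - 5)*(p + 4)*(p - 1)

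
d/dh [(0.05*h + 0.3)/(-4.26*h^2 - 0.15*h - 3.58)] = (0.213*h^2 + 2.556*h - 0.134)/(18.1476*h^4 + 1.278*h^3 + 30.5241*h^2 + 1.074*h + 12.8164)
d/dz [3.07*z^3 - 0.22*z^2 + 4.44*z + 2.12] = 9.21*z^2 - 0.44*z + 4.44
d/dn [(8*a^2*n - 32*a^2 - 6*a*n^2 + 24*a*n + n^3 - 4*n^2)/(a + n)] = (8*a^3 - 12*a^2*n + 56*a^2 - 3*a*n^2 - 8*a*n + 2*n^3 - 4*n^2)/(a^2 + 2*a*n + n^2)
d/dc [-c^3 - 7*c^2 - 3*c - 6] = -3*c^2 - 14*c - 3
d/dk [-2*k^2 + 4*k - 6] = 4 - 4*k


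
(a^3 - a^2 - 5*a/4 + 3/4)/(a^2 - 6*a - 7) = (a^2 - 2*a + 3/4)/(a - 7)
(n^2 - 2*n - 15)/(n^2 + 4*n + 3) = (n - 5)/(n + 1)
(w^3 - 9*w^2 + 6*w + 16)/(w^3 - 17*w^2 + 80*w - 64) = (w^2 - w - 2)/(w^2 - 9*w + 8)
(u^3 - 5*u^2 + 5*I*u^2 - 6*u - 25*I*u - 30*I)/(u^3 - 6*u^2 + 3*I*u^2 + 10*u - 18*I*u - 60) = (u + 1)/(u - 2*I)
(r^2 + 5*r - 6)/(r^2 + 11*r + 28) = (r^2 + 5*r - 6)/(r^2 + 11*r + 28)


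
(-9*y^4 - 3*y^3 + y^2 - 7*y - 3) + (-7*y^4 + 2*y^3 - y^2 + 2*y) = -16*y^4 - y^3 - 5*y - 3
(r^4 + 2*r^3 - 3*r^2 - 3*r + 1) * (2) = 2*r^4 + 4*r^3 - 6*r^2 - 6*r + 2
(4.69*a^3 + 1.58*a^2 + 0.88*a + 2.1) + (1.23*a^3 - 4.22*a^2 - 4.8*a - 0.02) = 5.92*a^3 - 2.64*a^2 - 3.92*a + 2.08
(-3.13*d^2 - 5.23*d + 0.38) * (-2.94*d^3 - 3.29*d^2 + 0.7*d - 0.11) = 9.2022*d^5 + 25.6739*d^4 + 13.8985*d^3 - 4.5669*d^2 + 0.8413*d - 0.0418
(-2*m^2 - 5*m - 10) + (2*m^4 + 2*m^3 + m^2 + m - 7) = 2*m^4 + 2*m^3 - m^2 - 4*m - 17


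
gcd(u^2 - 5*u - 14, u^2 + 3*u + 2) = u + 2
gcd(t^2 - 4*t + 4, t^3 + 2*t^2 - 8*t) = t - 2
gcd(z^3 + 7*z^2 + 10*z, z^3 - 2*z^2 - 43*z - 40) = z + 5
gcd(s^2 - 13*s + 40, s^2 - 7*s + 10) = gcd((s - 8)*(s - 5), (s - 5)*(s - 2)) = s - 5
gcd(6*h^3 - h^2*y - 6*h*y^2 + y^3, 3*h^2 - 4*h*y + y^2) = -h + y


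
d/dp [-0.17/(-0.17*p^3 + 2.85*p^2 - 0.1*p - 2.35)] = (-0.0867*p^2 + 0.969*p - 0.017)/(0.17*p^3 - 2.85*p^2 + 0.1*p + 2.35)^2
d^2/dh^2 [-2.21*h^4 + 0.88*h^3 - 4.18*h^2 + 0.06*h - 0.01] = -26.52*h^2 + 5.28*h - 8.36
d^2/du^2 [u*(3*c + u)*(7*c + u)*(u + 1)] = 42*c^2 + 60*c*u + 20*c + 12*u^2 + 6*u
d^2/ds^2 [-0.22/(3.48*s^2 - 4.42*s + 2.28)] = (5.328576*s^2 - 6.767904*s - 0.22*(6.96*s - 4.42)*(13.92*s - 8.84) + 3.491136)/(3.48*s^2 - 4.42*s + 2.28)^3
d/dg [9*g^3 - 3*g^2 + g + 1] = 27*g^2 - 6*g + 1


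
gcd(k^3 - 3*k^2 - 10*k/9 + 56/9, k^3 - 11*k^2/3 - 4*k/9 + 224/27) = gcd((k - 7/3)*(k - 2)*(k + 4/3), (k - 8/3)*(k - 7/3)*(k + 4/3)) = k^2 - k - 28/9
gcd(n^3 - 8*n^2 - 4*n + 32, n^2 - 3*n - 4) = 1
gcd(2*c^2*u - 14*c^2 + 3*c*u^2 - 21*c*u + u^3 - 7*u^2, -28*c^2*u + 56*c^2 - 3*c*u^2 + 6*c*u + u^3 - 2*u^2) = 1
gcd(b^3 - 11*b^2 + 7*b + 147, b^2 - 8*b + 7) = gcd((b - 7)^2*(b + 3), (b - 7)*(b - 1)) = b - 7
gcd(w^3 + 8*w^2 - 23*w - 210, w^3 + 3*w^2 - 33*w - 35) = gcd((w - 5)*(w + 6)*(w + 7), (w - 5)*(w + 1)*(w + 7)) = w^2 + 2*w - 35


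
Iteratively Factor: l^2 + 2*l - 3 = (l + 3)*(l - 1)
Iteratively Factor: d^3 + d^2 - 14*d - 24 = (d - 4)*(d^2 + 5*d + 6) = (d - 4)*(d + 3)*(d + 2)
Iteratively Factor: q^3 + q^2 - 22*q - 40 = (q + 2)*(q^2 - q - 20) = (q - 5)*(q + 2)*(q + 4)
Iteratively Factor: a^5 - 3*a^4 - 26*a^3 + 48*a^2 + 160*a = (a + 2)*(a^4 - 5*a^3 - 16*a^2 + 80*a) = (a + 2)*(a + 4)*(a^3 - 9*a^2 + 20*a) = (a - 4)*(a + 2)*(a + 4)*(a^2 - 5*a) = a*(a - 4)*(a + 2)*(a + 4)*(a - 5)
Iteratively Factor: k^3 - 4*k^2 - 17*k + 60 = (k + 4)*(k^2 - 8*k + 15) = (k - 5)*(k + 4)*(k - 3)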